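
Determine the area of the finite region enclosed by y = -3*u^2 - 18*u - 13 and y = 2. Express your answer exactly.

Set the curves equal: -3*u^2 - 18*u - 13 = 2, so -3*u^2 - 18*u - 15 = 0, which factors as -3*(u + 1)*(u + 5) = 0. The curves meet at u = -5, -1.
On [-5, -1], y = -3*u^2 - 18*u - 13 is on top; that piece has area ∫[-5,-1] (-3*u^2 - 18*u - 15) du = 32.

32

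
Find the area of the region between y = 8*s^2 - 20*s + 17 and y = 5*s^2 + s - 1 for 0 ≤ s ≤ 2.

15

The difference (8*s^2 - 20*s + 17) - (5*s^2 + s - 1) = 3*s^2 - 21*s + 18 changes sign at s = 1 inside [0, 2], so split the integral there.
∫[0,1] (3*s^2 - 21*s + 18) ds = 17/2.
∫[1,2] (3*s^2 - 21*s + 18) ds = -13/2; the area of that piece is 13/2.
Total area = 17/2 + 13/2 = 15.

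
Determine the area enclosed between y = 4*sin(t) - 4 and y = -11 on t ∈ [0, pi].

8 + 7*pi

On [0, pi], (4*sin(t) - 4) - (-11) = 4*sin(t) + 7 is ≥ 0 throughout, so the area is a single integral of |4*sin(t) + 7|.
∫[0,pi] (4*sin(t) + 7) dt = 8 + 7*pi.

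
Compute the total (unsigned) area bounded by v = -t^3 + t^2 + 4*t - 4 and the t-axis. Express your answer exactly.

The curve meets the t-axis where -t^3 + t^2 + 4*t - 4 = 0, i.e. -(t - 2)*(t - 1)*(t + 2) = 0, at t = -2, 1, 2.
On [-2, 1] the curve lies below the axis; ∫[-2,1] (-t^3 + t^2 + 4*t - 4) dt = -45/4, giving area 45/4.
On [1, 2] the curve lies above the axis; ∫[1,2] (-t^3 + t^2 + 4*t - 4) dt = 7/12, giving area 7/12.
Total area = 45/4 + 7/12 = 71/6.

71/6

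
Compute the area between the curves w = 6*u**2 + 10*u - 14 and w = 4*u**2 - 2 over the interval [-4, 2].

The difference (6*u**2 + 10*u - 14) - (4*u**2 - 2) = 2*u**2 + 10*u - 12 changes sign at u = 1 inside [-4, 2], so split the integral there.
∫[-4,1] (2*u**2 + 10*u - 12) du = -275/3; the area of that piece is 275/3.
∫[1,2] (2*u**2 + 10*u - 12) du = 23/3.
Total area = 275/3 + 23/3 = 298/3.

298/3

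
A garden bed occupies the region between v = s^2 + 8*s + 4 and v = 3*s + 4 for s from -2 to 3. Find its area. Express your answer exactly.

233/6

The difference (s^2 + 8*s + 4) - (3*s + 4) = s^2 + 5*s changes sign at s = 0 inside [-2, 3], so split the integral there.
∫[-2,0] (s^2 + 5*s) ds = -22/3; the area of that piece is 22/3.
∫[0,3] (s^2 + 5*s) ds = 63/2.
Total area = 22/3 + 63/2 = 233/6.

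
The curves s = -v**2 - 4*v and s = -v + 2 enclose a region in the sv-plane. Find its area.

1/6

Both boundary curves give s as a function of v, so integrate with respect to v. Setting them equal: -v**2 - 3*v - 2 = 0, i.e. -(v + 1)*(v + 2) = 0, so they meet at v = -2, -1.
For v in [-2, -1], s = -v**2 - 4*v is on the right; area = ∫[-2,-1] (-v**2 - 3*v - 2) dv = 1/6.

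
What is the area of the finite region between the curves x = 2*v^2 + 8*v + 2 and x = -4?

Both boundary curves give x as a function of v, so integrate with respect to v. Setting them equal: 2*v^2 + 8*v + 6 = 0, i.e. 2*(v + 1)*(v + 3) = 0, so they meet at v = -3, -1.
For v in [-3, -1], x = 2*v^2 + 8*v + 2 is on the left; area = ∫[-3,-1] (-(2*v^2 + 8*v + 6)) dv = 8/3.

8/3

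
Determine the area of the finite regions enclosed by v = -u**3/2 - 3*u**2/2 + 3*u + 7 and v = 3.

Set the curves equal: -u**3/2 - 3*u**2/2 + 3*u + 7 = 3, so -u**3/2 - 3*u**2/2 + 3*u + 4 = 0, which factors as -(u - 2)*(u + 1)*(u + 4)/2 = 0. The curves meet at u = -4, -1, 2.
On [-4, -1], v = 3 is on top; that piece has area ∫[-4,-1] (-(-u**3/2 - 3*u**2/2 + 3*u + 4)) du = 81/8.
On [-1, 2], v = -u**3/2 - 3*u**2/2 + 3*u + 7 is on top; that piece has area ∫[-1,2] (-u**3/2 - 3*u**2/2 + 3*u + 4) du = 81/8.
Total enclosed area = 81/8 + 81/8 = 81/4.

81/4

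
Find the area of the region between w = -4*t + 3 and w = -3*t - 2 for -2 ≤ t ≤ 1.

33/2

On [-2, 1], (-4*t + 3) - (-3*t - 2) = -t + 5 is ≥ 0 throughout, so the area is a single integral of |-t + 5|.
∫[-2,1] (-t + 5) dt = 33/2.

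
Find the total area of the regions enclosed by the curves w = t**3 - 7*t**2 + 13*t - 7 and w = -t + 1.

37/12

Set the curves equal: t**3 - 7*t**2 + 13*t - 7 = -t + 1, so t**3 - 7*t**2 + 14*t - 8 = 0, which factors as (t - 4)*(t - 2)*(t - 1) = 0. The curves meet at t = 1, 2, 4.
On [1, 2], w = t**3 - 7*t**2 + 13*t - 7 is on top; that piece has area ∫[1,2] (t**3 - 7*t**2 + 14*t - 8) dt = 5/12.
On [2, 4], w = -t + 1 is on top; that piece has area ∫[2,4] (-(t**3 - 7*t**2 + 14*t - 8)) dt = 8/3.
Total enclosed area = 5/12 + 8/3 = 37/12.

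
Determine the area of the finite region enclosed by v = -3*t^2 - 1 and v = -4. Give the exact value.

4

Set the curves equal: -3*t^2 - 1 = -4, so -3*t^2 + 3 = 0, which factors as -3*(t - 1)*(t + 1) = 0. The curves meet at t = -1, 1.
On [-1, 1], v = -3*t^2 - 1 is on top; that piece has area ∫[-1,1] (-3*t^2 + 3) dt = 4.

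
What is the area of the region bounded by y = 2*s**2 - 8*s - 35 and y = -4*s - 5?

512/3

Set the curves equal: 2*s**2 - 8*s - 35 = -4*s - 5, so 2*s**2 - 4*s - 30 = 0, which factors as 2*(s - 5)*(s + 3) = 0. The curves meet at s = -3, 5.
On [-3, 5], y = -4*s - 5 is on top; that piece has area ∫[-3,5] (-(2*s**2 - 4*s - 30)) ds = 512/3.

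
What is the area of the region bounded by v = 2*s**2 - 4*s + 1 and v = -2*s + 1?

Set the curves equal: 2*s**2 - 4*s + 1 = -2*s + 1, so 2*s**2 - 2*s = 0, which factors as 2*s*(s - 1) = 0. The curves meet at s = 0, 1.
On [0, 1], v = -2*s + 1 is on top; that piece has area ∫[0,1] (-(2*s**2 - 2*s)) ds = 1/3.

1/3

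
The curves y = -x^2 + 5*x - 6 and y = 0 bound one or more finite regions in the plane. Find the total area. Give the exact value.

1/6

Set the curves equal: -x^2 + 5*x - 6 = 0, so -x^2 + 5*x - 6 = 0, which factors as -(x - 3)*(x - 2) = 0. The curves meet at x = 2, 3.
On [2, 3], y = -x^2 + 5*x - 6 is on top; that piece has area ∫[2,3] (-x^2 + 5*x - 6) dx = 1/6.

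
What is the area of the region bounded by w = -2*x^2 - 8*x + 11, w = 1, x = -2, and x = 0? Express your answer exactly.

92/3

On [-2, 0], (-2*x^2 - 8*x + 11) - (1) = -2*x^2 - 8*x + 10 is ≥ 0 throughout, so the area is a single integral of |-2*x^2 - 8*x + 10|.
∫[-2,0] (-2*x^2 - 8*x + 10) dx = 92/3.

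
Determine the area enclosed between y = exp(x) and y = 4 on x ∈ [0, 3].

-19 + 16*log(2) + exp(3)

The difference (exp(x)) - (4) = exp(x) - 4 changes sign at x = log(4) inside [0, 3], so split the integral there.
∫[0,log(4)] (exp(x) - 4) dx = 3 - log(256); the area of that piece is -3 + log(256).
∫[log(4),3] (exp(x) - 4) dx = -16 + 8*log(2) + exp(3).
Total area = (-3 + log(256)) + (-16 + 8*log(2) + exp(3)) = -19 + 16*log(2) + exp(3).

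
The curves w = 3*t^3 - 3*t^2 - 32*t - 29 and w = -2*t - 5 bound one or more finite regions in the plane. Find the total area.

443/2

Set the curves equal: 3*t^3 - 3*t^2 - 32*t - 29 = -2*t - 5, so 3*t^3 - 3*t^2 - 30*t - 24 = 0, which factors as 3*(t - 4)*(t + 1)*(t + 2) = 0. The curves meet at t = -2, -1, 4.
On [-2, -1], w = 3*t^3 - 3*t^2 - 32*t - 29 is on top; that piece has area ∫[-2,-1] (3*t^3 - 3*t^2 - 30*t - 24) dt = 11/4.
On [-1, 4], w = -2*t - 5 is on top; that piece has area ∫[-1,4] (-(3*t^3 - 3*t^2 - 30*t - 24)) dt = 875/4.
Total enclosed area = 11/4 + 875/4 = 443/2.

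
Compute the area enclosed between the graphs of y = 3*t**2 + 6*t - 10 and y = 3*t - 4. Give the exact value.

27/2

Set the curves equal: 3*t**2 + 6*t - 10 = 3*t - 4, so 3*t**2 + 3*t - 6 = 0, which factors as 3*(t - 1)*(t + 2) = 0. The curves meet at t = -2, 1.
On [-2, 1], y = 3*t - 4 is on top; that piece has area ∫[-2,1] (-(3*t**2 + 3*t - 6)) dt = 27/2.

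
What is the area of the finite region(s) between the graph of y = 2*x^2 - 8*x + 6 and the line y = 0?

8/3

The curve meets the x-axis where 2*x^2 - 8*x + 6 = 0, i.e. 2*(x - 3)*(x - 1) = 0, at x = 1, 3.
On [1, 3] the curve lies below the axis; ∫[1,3] (2*x^2 - 8*x + 6) dx = -8/3, giving area 8/3.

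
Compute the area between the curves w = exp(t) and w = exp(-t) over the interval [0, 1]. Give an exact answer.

-2 + exp(-1) + exp(1)

On [0, 1], (exp(t)) - (exp(-t)) = exp(t) - exp(-t) is ≥ 0 throughout, so the area is a single integral of |exp(t) - exp(-t)|.
∫[0,1] (exp(t) - exp(-t)) dt = -2 + exp(-1) + exp(1).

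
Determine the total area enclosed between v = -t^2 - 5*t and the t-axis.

The curve meets the t-axis where -t^2 - 5*t = 0, i.e. -t*(t + 5) = 0, at t = -5, 0.
On [-5, 0] the curve lies above the axis; ∫[-5,0] (-t^2 - 5*t) dt = 125/6, giving area 125/6.

125/6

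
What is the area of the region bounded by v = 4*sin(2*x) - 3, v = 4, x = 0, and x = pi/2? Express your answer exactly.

On [0, pi/2], (4*sin(2*x) - 3) - (4) = 4*sin(2*x) - 7 is ≤ 0 throughout, so the area is a single integral of |4*sin(2*x) - 7|.
∫[0,pi/2] (4*sin(2*x) - 7) dx = 4 - 7*pi/2; the area of that piece is -4 + 7*pi/2.

-4 + 7*pi/2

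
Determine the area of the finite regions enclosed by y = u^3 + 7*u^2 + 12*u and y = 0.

71/6

Set the curves equal: u^3 + 7*u^2 + 12*u = 0, so u^3 + 7*u^2 + 12*u = 0, which factors as u*(u + 3)*(u + 4) = 0. The curves meet at u = -4, -3, 0.
On [-4, -3], y = u^3 + 7*u^2 + 12*u is on top; that piece has area ∫[-4,-3] (u^3 + 7*u^2 + 12*u) du = 7/12.
On [-3, 0], y = 0 is on top; that piece has area ∫[-3,0] (-(u^3 + 7*u^2 + 12*u)) du = 45/4.
Total enclosed area = 7/12 + 45/4 = 71/6.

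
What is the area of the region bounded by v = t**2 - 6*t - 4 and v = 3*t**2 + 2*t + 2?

Set the curves equal: t**2 - 6*t - 4 = 3*t**2 + 2*t + 2, so -2*t**2 - 8*t - 6 = 0, which factors as -2*(t + 1)*(t + 3) = 0. The curves meet at t = -3, -1.
On [-3, -1], v = t**2 - 6*t - 4 is on top; that piece has area ∫[-3,-1] (-2*t**2 - 8*t - 6) dt = 8/3.

8/3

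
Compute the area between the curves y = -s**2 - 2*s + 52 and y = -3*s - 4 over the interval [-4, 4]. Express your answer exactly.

On [-4, 4], (-s**2 - 2*s + 52) - (-3*s - 4) = -s**2 + s + 56 is ≥ 0 throughout, so the area is a single integral of |-s**2 + s + 56|.
∫[-4,4] (-s**2 + s + 56) ds = 1216/3.

1216/3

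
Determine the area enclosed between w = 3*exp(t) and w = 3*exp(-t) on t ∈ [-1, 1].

-12 + 6*exp(-1) + 6*exp(1)

The difference (3*exp(t)) - (3*exp(-t)) = 3*exp(t) - 3*exp(-t) changes sign at t = 0 inside [-1, 1], so split the integral there.
∫[-1,0] (3*exp(t) - 3*exp(-t)) dt = -3*exp(1) - 3*exp(-1) + 6; the area of that piece is -6 + 3*exp(-1) + 3*exp(1).
∫[0,1] (3*exp(t) - 3*exp(-t)) dt = -6 + 3*exp(-1) + 3*exp(1).
Total area = (-6 + 3*exp(-1) + 3*exp(1)) + (-6 + 3*exp(-1) + 3*exp(1)) = -12 + 6*exp(-1) + 6*exp(1).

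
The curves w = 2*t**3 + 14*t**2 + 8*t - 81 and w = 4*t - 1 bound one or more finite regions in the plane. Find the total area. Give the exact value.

1741/6

Set the curves equal: 2*t**3 + 14*t**2 + 8*t - 81 = 4*t - 1, so 2*t**3 + 14*t**2 + 4*t - 80 = 0, which factors as 2*(t - 2)*(t + 4)*(t + 5) = 0. The curves meet at t = -5, -4, 2.
On [-5, -4], w = 2*t**3 + 14*t**2 + 8*t - 81 is on top; that piece has area ∫[-5,-4] (2*t**3 + 14*t**2 + 4*t - 80) dt = 13/6.
On [-4, 2], w = 4*t - 1 is on top; that piece has area ∫[-4,2] (-(2*t**3 + 14*t**2 + 4*t - 80)) dt = 288.
Total enclosed area = 13/6 + 288 = 1741/6.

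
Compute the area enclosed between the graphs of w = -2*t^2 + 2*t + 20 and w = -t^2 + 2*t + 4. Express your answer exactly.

Set the curves equal: -2*t^2 + 2*t + 20 = -t^2 + 2*t + 4, so -t^2 + 16 = 0, which factors as -(t - 4)*(t + 4) = 0. The curves meet at t = -4, 4.
On [-4, 4], w = -2*t^2 + 2*t + 20 is on top; that piece has area ∫[-4,4] (-t^2 + 16) dt = 256/3.

256/3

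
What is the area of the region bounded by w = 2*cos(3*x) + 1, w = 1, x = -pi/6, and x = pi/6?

On [-pi/6, pi/6], (2*cos(3*x) + 1) - (1) = 2*cos(3*x) is ≥ 0 throughout, so the area is a single integral of |2*cos(3*x)|.
∫[-pi/6,pi/6] (2*cos(3*x)) dx = 4/3.

4/3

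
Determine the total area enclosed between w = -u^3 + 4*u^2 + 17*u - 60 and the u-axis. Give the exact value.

3901/12

The curve meets the u-axis where -u^3 + 4*u^2 + 17*u - 60 = 0, i.e. -(u - 5)*(u - 3)*(u + 4) = 0, at u = -4, 3, 5.
On [-4, 3] the curve lies below the axis; ∫[-4,3] (-u^3 + 4*u^2 + 17*u - 60) du = -3773/12, giving area 3773/12.
On [3, 5] the curve lies above the axis; ∫[3,5] (-u^3 + 4*u^2 + 17*u - 60) du = 32/3, giving area 32/3.
Total area = 3773/12 + 32/3 = 3901/12.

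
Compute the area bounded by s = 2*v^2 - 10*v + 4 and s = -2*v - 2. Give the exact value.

Both boundary curves give s as a function of v, so integrate with respect to v. Setting them equal: 2*v^2 - 8*v + 6 = 0, i.e. 2*(v - 3)*(v - 1) = 0, so they meet at v = 1, 3.
For v in [1, 3], s = 2*v^2 - 10*v + 4 is on the left; area = ∫[1,3] (-(2*v^2 - 8*v + 6)) dv = 8/3.

8/3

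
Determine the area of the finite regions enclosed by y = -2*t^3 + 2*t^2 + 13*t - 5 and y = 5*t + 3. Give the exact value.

Set the curves equal: -2*t^3 + 2*t^2 + 13*t - 5 = 5*t + 3, so -2*t^3 + 2*t^2 + 8*t - 8 = 0, which factors as -2*(t - 2)*(t - 1)*(t + 2) = 0. The curves meet at t = -2, 1, 2.
On [-2, 1], y = 5*t + 3 is on top; that piece has area ∫[-2,1] (-(-2*t^3 + 2*t^2 + 8*t - 8)) dt = 45/2.
On [1, 2], y = -2*t^3 + 2*t^2 + 13*t - 5 is on top; that piece has area ∫[1,2] (-2*t^3 + 2*t^2 + 8*t - 8) dt = 7/6.
Total enclosed area = 45/2 + 7/6 = 71/3.

71/3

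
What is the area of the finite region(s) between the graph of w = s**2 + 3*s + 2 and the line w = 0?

The curve meets the s-axis where s**2 + 3*s + 2 = 0, i.e. (s + 1)*(s + 2) = 0, at s = -2, -1.
On [-2, -1] the curve lies below the axis; ∫[-2,-1] (s**2 + 3*s + 2) ds = -1/6, giving area 1/6.

1/6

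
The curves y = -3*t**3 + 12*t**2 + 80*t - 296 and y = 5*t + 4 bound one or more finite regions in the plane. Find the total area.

Set the curves equal: -3*t**3 + 12*t**2 + 80*t - 296 = 5*t + 4, so -3*t**3 + 12*t**2 + 75*t - 300 = 0, which factors as -3*(t - 5)*(t - 4)*(t + 5) = 0. The curves meet at t = -5, 4, 5.
On [-5, 4], y = 5*t + 4 is on top; that piece has area ∫[-5,4] (-(-3*t**3 + 12*t**2 + 75*t - 300)) dt = 8019/4.
On [4, 5], y = -3*t**3 + 12*t**2 + 80*t - 296 is on top; that piece has area ∫[4,5] (-3*t**3 + 12*t**2 + 75*t - 300) dt = 19/4.
Total enclosed area = 8019/4 + 19/4 = 4019/2.

4019/2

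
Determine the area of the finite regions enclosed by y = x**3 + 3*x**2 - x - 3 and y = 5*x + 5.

Set the curves equal: x**3 + 3*x**2 - x - 3 = 5*x + 5, so x**3 + 3*x**2 - 6*x - 8 = 0, which factors as (x - 2)*(x + 1)*(x + 4) = 0. The curves meet at x = -4, -1, 2.
On [-4, -1], y = x**3 + 3*x**2 - x - 3 is on top; that piece has area ∫[-4,-1] (x**3 + 3*x**2 - 6*x - 8) dx = 81/4.
On [-1, 2], y = 5*x + 5 is on top; that piece has area ∫[-1,2] (-(x**3 + 3*x**2 - 6*x - 8)) dx = 81/4.
Total enclosed area = 81/4 + 81/4 = 81/2.

81/2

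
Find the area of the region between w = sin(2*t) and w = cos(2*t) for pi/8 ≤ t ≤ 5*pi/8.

On [pi/8, 5*pi/8], (sin(2*t)) - (cos(2*t)) = sin(2*t) - cos(2*t) is ≥ 0 throughout, so the area is a single integral of |sin(2*t) - cos(2*t)|.
∫[pi/8,5*pi/8] (sin(2*t) - cos(2*t)) dt = sqrt(2).

sqrt(2)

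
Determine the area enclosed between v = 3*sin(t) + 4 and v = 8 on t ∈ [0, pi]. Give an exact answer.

On [0, pi], (3*sin(t) + 4) - (8) = 3*sin(t) - 4 is ≤ 0 throughout, so the area is a single integral of |3*sin(t) - 4|.
∫[0,pi] (3*sin(t) - 4) dt = 6 - 4*pi; the area of that piece is -6 + 4*pi.

-6 + 4*pi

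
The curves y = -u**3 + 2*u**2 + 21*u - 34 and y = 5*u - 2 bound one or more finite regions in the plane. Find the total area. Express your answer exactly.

Set the curves equal: -u**3 + 2*u**2 + 21*u - 34 = 5*u - 2, so -u**3 + 2*u**2 + 16*u - 32 = 0, which factors as -(u - 4)*(u - 2)*(u + 4) = 0. The curves meet at u = -4, 2, 4.
On [-4, 2], y = 5*u - 2 is on top; that piece has area ∫[-4,2] (-(-u**3 + 2*u**2 + 16*u - 32)) du = 180.
On [2, 4], y = -u**3 + 2*u**2 + 21*u - 34 is on top; that piece has area ∫[2,4] (-u**3 + 2*u**2 + 16*u - 32) du = 28/3.
Total enclosed area = 180 + 28/3 = 568/3.

568/3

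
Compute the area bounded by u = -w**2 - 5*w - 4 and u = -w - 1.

Both boundary curves give u as a function of w, so integrate with respect to w. Setting them equal: -w**2 - 4*w - 3 = 0, i.e. -(w + 1)*(w + 3) = 0, so they meet at w = -3, -1.
For w in [-3, -1], u = -w**2 - 5*w - 4 is on the right; area = ∫[-3,-1] (-w**2 - 4*w - 3) dw = 4/3.

4/3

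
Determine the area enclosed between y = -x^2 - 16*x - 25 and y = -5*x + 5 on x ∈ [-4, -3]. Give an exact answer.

23/6

On [-4, -3], (-x^2 - 16*x - 25) - (-5*x + 5) = -x^2 - 11*x - 30 is ≤ 0 throughout, so the area is a single integral of |-x^2 - 11*x - 30|.
∫[-4,-3] (-x^2 - 11*x - 30) dx = -23/6; the area of that piece is 23/6.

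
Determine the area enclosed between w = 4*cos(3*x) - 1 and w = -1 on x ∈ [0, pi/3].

The difference (4*cos(3*x) - 1) - (-1) = 4*cos(3*x) changes sign at x = pi/6 inside [0, pi/3], so split the integral there.
∫[0,pi/6] (4*cos(3*x)) dx = 4/3.
∫[pi/6,pi/3] (4*cos(3*x)) dx = -4/3; the area of that piece is 4/3.
Total area = 4/3 + 4/3 = 8/3.

8/3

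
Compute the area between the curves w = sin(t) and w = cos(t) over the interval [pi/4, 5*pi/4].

2*sqrt(2)

On [pi/4, 5*pi/4], (sin(t)) - (cos(t)) = sin(t) - cos(t) is ≥ 0 throughout, so the area is a single integral of |sin(t) - cos(t)|.
∫[pi/4,5*pi/4] (sin(t) - cos(t)) dt = 2*sqrt(2).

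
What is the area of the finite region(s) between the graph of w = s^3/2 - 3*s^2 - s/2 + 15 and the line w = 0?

The curve meets the s-axis where s^3/2 - 3*s^2 - s/2 + 15 = 0, i.e. (s - 5)*(s - 3)*(s + 2)/2 = 0, at s = -2, 3, 5.
On [-2, 3] the curve lies above the axis; ∫[-2,3] (s^3/2 - 3*s^2 - s/2 + 15) ds = 375/8, giving area 375/8.
On [3, 5] the curve lies below the axis; ∫[3,5] (s^3/2 - 3*s^2 - s/2 + 15) ds = -4, giving area 4.
Total area = 375/8 + 4 = 407/8.

407/8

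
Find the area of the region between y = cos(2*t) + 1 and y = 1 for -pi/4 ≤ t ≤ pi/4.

On [-pi/4, pi/4], (cos(2*t) + 1) - (1) = cos(2*t) is ≥ 0 throughout, so the area is a single integral of |cos(2*t)|.
∫[-pi/4,pi/4] (cos(2*t)) dt = 1.

1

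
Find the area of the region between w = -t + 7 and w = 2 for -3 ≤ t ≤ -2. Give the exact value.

15/2

On [-3, -2], (-t + 7) - (2) = -t + 5 is ≥ 0 throughout, so the area is a single integral of |-t + 5|.
∫[-3,-2] (-t + 5) dt = 15/2.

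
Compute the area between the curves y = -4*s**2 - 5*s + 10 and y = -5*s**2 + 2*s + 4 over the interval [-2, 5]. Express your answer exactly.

The difference (-4*s**2 - 5*s + 10) - (-5*s**2 + 2*s + 4) = s**2 - 7*s + 6 changes sign at s = 1 inside [-2, 5], so split the integral there.
∫[-2,1] (s**2 - 7*s + 6) ds = 63/2.
∫[1,5] (s**2 - 7*s + 6) ds = -56/3; the area of that piece is 56/3.
Total area = 63/2 + 56/3 = 301/6.

301/6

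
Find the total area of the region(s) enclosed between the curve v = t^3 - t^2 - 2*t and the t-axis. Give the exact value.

The curve meets the t-axis where t^3 - t^2 - 2*t = 0, i.e. t*(t - 2)*(t + 1) = 0, at t = -1, 0, 2.
On [-1, 0] the curve lies above the axis; ∫[-1,0] (t^3 - t^2 - 2*t) dt = 5/12, giving area 5/12.
On [0, 2] the curve lies below the axis; ∫[0,2] (t^3 - t^2 - 2*t) dt = -8/3, giving area 8/3.
Total area = 5/12 + 8/3 = 37/12.

37/12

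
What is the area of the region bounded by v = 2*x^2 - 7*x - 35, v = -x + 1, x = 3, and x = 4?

On [3, 4], (2*x^2 - 7*x - 35) - (-x + 1) = 2*x^2 - 6*x - 36 is ≤ 0 throughout, so the area is a single integral of |2*x^2 - 6*x - 36|.
∫[3,4] (2*x^2 - 6*x - 36) dx = -97/3; the area of that piece is 97/3.

97/3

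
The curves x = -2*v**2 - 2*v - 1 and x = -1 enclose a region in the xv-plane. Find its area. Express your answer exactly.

1/3

Both boundary curves give x as a function of v, so integrate with respect to v. Setting them equal: -2*v**2 - 2*v = 0, i.e. -2*v*(v + 1) = 0, so they meet at v = -1, 0.
For v in [-1, 0], x = -2*v**2 - 2*v - 1 is on the right; area = ∫[-1,0] (-2*v**2 - 2*v) dv = 1/3.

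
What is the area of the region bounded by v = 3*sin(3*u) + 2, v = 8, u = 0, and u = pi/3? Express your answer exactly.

On [0, pi/3], (3*sin(3*u) + 2) - (8) = 3*sin(3*u) - 6 is ≤ 0 throughout, so the area is a single integral of |3*sin(3*u) - 6|.
∫[0,pi/3] (3*sin(3*u) - 6) du = 2 - 2*pi; the area of that piece is -2 + 2*pi.

-2 + 2*pi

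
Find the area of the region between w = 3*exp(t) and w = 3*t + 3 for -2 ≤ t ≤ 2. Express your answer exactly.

On [-2, 2], (3*exp(t)) - (3*t + 3) = -3*t + 3*exp(t) - 3 is ≥ 0 throughout, so the area is a single integral of |-3*t + 3*exp(t) - 3|.
∫[-2,2] (-3*t + 3*exp(t) - 3) dt = -12 - 3*exp(-2) + 3*exp(2).

-12 - 3*exp(-2) + 3*exp(2)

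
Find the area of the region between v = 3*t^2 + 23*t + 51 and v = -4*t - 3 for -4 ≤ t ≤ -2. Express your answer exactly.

9

The difference (3*t^2 + 23*t + 51) - (-4*t - 3) = 3*t^2 + 27*t + 54 changes sign at t = -3 inside [-4, -2], so split the integral there.
∫[-4,-3] (3*t^2 + 27*t + 54) dt = -7/2; the area of that piece is 7/2.
∫[-3,-2] (3*t^2 + 27*t + 54) dt = 11/2.
Total area = 7/2 + 11/2 = 9.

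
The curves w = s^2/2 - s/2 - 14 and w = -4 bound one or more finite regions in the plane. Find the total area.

Set the curves equal: s^2/2 - s/2 - 14 = -4, so s^2/2 - s/2 - 10 = 0, which factors as (s - 5)*(s + 4)/2 = 0. The curves meet at s = -4, 5.
On [-4, 5], w = -4 is on top; that piece has area ∫[-4,5] (-(s^2/2 - s/2 - 10)) ds = 243/4.

243/4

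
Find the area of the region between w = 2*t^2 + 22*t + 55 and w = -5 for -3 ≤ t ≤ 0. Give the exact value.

99

On [-3, 0], (2*t^2 + 22*t + 55) - (-5) = 2*t^2 + 22*t + 60 is ≥ 0 throughout, so the area is a single integral of |2*t^2 + 22*t + 60|.
∫[-3,0] (2*t^2 + 22*t + 60) dt = 99.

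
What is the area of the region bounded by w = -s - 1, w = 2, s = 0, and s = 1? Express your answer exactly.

7/2

On [0, 1], (-s - 1) - (2) = -s - 3 is ≤ 0 throughout, so the area is a single integral of |-s - 3|.
∫[0,1] (-s - 3) ds = -7/2; the area of that piece is 7/2.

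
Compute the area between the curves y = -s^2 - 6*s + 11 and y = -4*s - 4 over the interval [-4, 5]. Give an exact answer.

The difference (-s^2 - 6*s + 11) - (-4*s - 4) = -s^2 - 2*s + 15 changes sign at s = 3 inside [-4, 5], so split the integral there.
∫[-4,3] (-s^2 - 2*s + 15) ds = 245/3.
∫[3,5] (-s^2 - 2*s + 15) ds = -56/3; the area of that piece is 56/3.
Total area = 245/3 + 56/3 = 301/3.

301/3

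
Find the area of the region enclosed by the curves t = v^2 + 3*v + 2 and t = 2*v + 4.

Both boundary curves give t as a function of v, so integrate with respect to v. Setting them equal: v^2 + v - 2 = 0, i.e. (v - 1)*(v + 2) = 0, so they meet at v = -2, 1.
For v in [-2, 1], t = v^2 + 3*v + 2 is on the left; area = ∫[-2,1] (-(v^2 + v - 2)) dv = 9/2.

9/2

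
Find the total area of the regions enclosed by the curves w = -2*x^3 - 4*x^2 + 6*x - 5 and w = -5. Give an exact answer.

71/3

Set the curves equal: -2*x^3 - 4*x^2 + 6*x - 5 = -5, so -2*x^3 - 4*x^2 + 6*x = 0, which factors as -2*x*(x - 1)*(x + 3) = 0. The curves meet at x = -3, 0, 1.
On [-3, 0], w = -5 is on top; that piece has area ∫[-3,0] (-(-2*x^3 - 4*x^2 + 6*x)) dx = 45/2.
On [0, 1], w = -2*x^3 - 4*x^2 + 6*x - 5 is on top; that piece has area ∫[0,1] (-2*x^3 - 4*x^2 + 6*x) dx = 7/6.
Total enclosed area = 45/2 + 7/6 = 71/3.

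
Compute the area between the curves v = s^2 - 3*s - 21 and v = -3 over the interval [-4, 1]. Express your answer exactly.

111/2

The difference (s^2 - 3*s - 21) - (-3) = s^2 - 3*s - 18 changes sign at s = -3 inside [-4, 1], so split the integral there.
∫[-4,-3] (s^2 - 3*s - 18) ds = 29/6.
∫[-3,1] (s^2 - 3*s - 18) ds = -152/3; the area of that piece is 152/3.
Total area = 29/6 + 152/3 = 111/2.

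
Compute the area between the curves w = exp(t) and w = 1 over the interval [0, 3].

On [0, 3], (exp(t)) - (1) = exp(t) - 1 is ≥ 0 throughout, so the area is a single integral of |exp(t) - 1|.
∫[0,3] (exp(t) - 1) dt = -4 + exp(3).

-4 + exp(3)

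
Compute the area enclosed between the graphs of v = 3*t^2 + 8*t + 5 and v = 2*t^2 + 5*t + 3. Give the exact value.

1/6

Set the curves equal: 3*t^2 + 8*t + 5 = 2*t^2 + 5*t + 3, so t^2 + 3*t + 2 = 0, which factors as (t + 1)*(t + 2) = 0. The curves meet at t = -2, -1.
On [-2, -1], v = 2*t^2 + 5*t + 3 is on top; that piece has area ∫[-2,-1] (-(t^2 + 3*t + 2)) dt = 1/6.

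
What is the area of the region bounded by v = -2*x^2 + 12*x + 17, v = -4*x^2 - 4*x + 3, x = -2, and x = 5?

The difference (-2*x^2 + 12*x + 17) - (-4*x^2 - 4*x + 3) = 2*x^2 + 16*x + 14 changes sign at x = -1 inside [-2, 5], so split the integral there.
∫[-2,-1] (2*x^2 + 16*x + 14) dx = -16/3; the area of that piece is 16/3.
∫[-1,5] (2*x^2 + 16*x + 14) dx = 360.
Total area = 16/3 + 360 = 1096/3.

1096/3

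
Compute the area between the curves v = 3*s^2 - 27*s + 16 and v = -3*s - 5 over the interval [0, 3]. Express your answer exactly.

38

The difference (3*s^2 - 27*s + 16) - (-3*s - 5) = 3*s^2 - 24*s + 21 changes sign at s = 1 inside [0, 3], so split the integral there.
∫[0,1] (3*s^2 - 24*s + 21) ds = 10.
∫[1,3] (3*s^2 - 24*s + 21) ds = -28; the area of that piece is 28.
Total area = 10 + 28 = 38.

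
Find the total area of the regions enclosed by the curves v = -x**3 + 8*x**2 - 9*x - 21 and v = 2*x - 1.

443/6

Set the curves equal: -x**3 + 8*x**2 - 9*x - 21 = 2*x - 1, so -x**3 + 8*x**2 - 11*x - 20 = 0, which factors as -(x - 5)*(x - 4)*(x + 1) = 0. The curves meet at x = -1, 4, 5.
On [-1, 4], v = 2*x - 1 is on top; that piece has area ∫[-1,4] (-(-x**3 + 8*x**2 - 11*x - 20)) dx = 875/12.
On [4, 5], v = -x**3 + 8*x**2 - 9*x - 21 is on top; that piece has area ∫[4,5] (-x**3 + 8*x**2 - 11*x - 20) dx = 11/12.
Total enclosed area = 875/12 + 11/12 = 443/6.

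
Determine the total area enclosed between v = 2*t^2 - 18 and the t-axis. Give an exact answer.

The curve meets the t-axis where 2*t^2 - 18 = 0, i.e. 2*(t - 3)*(t + 3) = 0, at t = -3, 3.
On [-3, 3] the curve lies below the axis; ∫[-3,3] (2*t^2 - 18) dt = -72, giving area 72.

72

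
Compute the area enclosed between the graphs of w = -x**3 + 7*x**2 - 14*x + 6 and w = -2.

Set the curves equal: -x**3 + 7*x**2 - 14*x + 6 = -2, so -x**3 + 7*x**2 - 14*x + 8 = 0, which factors as -(x - 4)*(x - 2)*(x - 1) = 0. The curves meet at x = 1, 2, 4.
On [1, 2], w = -2 is on top; that piece has area ∫[1,2] (-(-x**3 + 7*x**2 - 14*x + 8)) dx = 5/12.
On [2, 4], w = -x**3 + 7*x**2 - 14*x + 6 is on top; that piece has area ∫[2,4] (-x**3 + 7*x**2 - 14*x + 8) dx = 8/3.
Total enclosed area = 5/12 + 8/3 = 37/12.

37/12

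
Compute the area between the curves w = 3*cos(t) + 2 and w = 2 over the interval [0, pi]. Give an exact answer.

The difference (3*cos(t) + 2) - (2) = 3*cos(t) changes sign at t = pi/2 inside [0, pi], so split the integral there.
∫[0,pi/2] (3*cos(t)) dt = 3.
∫[pi/2,pi] (3*cos(t)) dt = -3; the area of that piece is 3.
Total area = 3 + 3 = 6.

6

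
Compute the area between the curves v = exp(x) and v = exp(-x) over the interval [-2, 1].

-4 + exp(-2) + exp(-1) + exp(1) + exp(2)

The difference (exp(x)) - (exp(-x)) = exp(x) - exp(-x) changes sign at x = 0 inside [-2, 1], so split the integral there.
∫[-2,0] (exp(x) - exp(-x)) dx = -exp(2) - exp(-2) + 2; the area of that piece is -2 + exp(-2) + exp(2).
∫[0,1] (exp(x) - exp(-x)) dx = -2 + exp(-1) + exp(1).
Total area = (-2 + exp(-2) + exp(2)) + (-2 + exp(-1) + exp(1)) = -4 + exp(-2) + exp(-1) + exp(1) + exp(2).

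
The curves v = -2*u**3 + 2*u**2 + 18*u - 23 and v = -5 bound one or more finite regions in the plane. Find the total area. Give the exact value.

Set the curves equal: -2*u**3 + 2*u**2 + 18*u - 23 = -5, so -2*u**3 + 2*u**2 + 18*u - 18 = 0, which factors as -2*(u - 3)*(u - 1)*(u + 3) = 0. The curves meet at u = -3, 1, 3.
On [-3, 1], v = -5 is on top; that piece has area ∫[-3,1] (-(-2*u**3 + 2*u**2 + 18*u - 18)) du = 256/3.
On [1, 3], v = -2*u**3 + 2*u**2 + 18*u - 23 is on top; that piece has area ∫[1,3] (-2*u**3 + 2*u**2 + 18*u - 18) du = 40/3.
Total enclosed area = 256/3 + 40/3 = 296/3.

296/3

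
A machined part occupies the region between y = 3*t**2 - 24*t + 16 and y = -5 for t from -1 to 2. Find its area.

52

The difference (3*t**2 - 24*t + 16) - (-5) = 3*t**2 - 24*t + 21 changes sign at t = 1 inside [-1, 2], so split the integral there.
∫[-1,1] (3*t**2 - 24*t + 21) dt = 44.
∫[1,2] (3*t**2 - 24*t + 21) dt = -8; the area of that piece is 8.
Total area = 44 + 8 = 52.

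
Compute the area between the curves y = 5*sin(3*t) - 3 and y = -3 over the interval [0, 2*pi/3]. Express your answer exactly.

The difference (5*sin(3*t) - 3) - (-3) = 5*sin(3*t) changes sign at t = pi/3 inside [0, 2*pi/3], so split the integral there.
∫[0,pi/3] (5*sin(3*t)) dt = 10/3.
∫[pi/3,2*pi/3] (5*sin(3*t)) dt = -10/3; the area of that piece is 10/3.
Total area = 10/3 + 10/3 = 20/3.

20/3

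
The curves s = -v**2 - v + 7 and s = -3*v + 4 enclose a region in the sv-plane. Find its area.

Both boundary curves give s as a function of v, so integrate with respect to v. Setting them equal: -v**2 + 2*v + 3 = 0, i.e. -(v - 3)*(v + 1) = 0, so they meet at v = -1, 3.
For v in [-1, 3], s = -v**2 - v + 7 is on the right; area = ∫[-1,3] (-v**2 + 2*v + 3) dv = 32/3.

32/3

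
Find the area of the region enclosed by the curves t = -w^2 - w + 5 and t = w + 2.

32/3

Both boundary curves give t as a function of w, so integrate with respect to w. Setting them equal: -w^2 - 2*w + 3 = 0, i.e. -(w - 1)*(w + 3) = 0, so they meet at w = -3, 1.
For w in [-3, 1], t = -w^2 - w + 5 is on the right; area = ∫[-3,1] (-w^2 - 2*w + 3) dw = 32/3.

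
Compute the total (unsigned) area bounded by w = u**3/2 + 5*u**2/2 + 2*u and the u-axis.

71/12

The curve meets the u-axis where u**3/2 + 5*u**2/2 + 2*u = 0, i.e. u*(u + 1)*(u + 4)/2 = 0, at u = -4, -1, 0.
On [-4, -1] the curve lies above the axis; ∫[-4,-1] (u**3/2 + 5*u**2/2 + 2*u) du = 45/8, giving area 45/8.
On [-1, 0] the curve lies below the axis; ∫[-1,0] (u**3/2 + 5*u**2/2 + 2*u) du = -7/24, giving area 7/24.
Total area = 45/8 + 7/24 = 71/12.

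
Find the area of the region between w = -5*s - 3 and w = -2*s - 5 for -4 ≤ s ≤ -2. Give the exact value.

22

On [-4, -2], (-5*s - 3) - (-2*s - 5) = -3*s + 2 is ≥ 0 throughout, so the area is a single integral of |-3*s + 2|.
∫[-4,-2] (-3*s + 2) ds = 22.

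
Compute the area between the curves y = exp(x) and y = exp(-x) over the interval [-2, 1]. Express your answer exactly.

-4 + exp(-2) + exp(-1) + exp(1) + exp(2)

The difference (exp(x)) - (exp(-x)) = exp(x) - exp(-x) changes sign at x = 0 inside [-2, 1], so split the integral there.
∫[-2,0] (exp(x) - exp(-x)) dx = -exp(2) - exp(-2) + 2; the area of that piece is -2 + exp(-2) + exp(2).
∫[0,1] (exp(x) - exp(-x)) dx = -2 + exp(-1) + exp(1).
Total area = (-2 + exp(-2) + exp(2)) + (-2 + exp(-1) + exp(1)) = -4 + exp(-2) + exp(-1) + exp(1) + exp(2).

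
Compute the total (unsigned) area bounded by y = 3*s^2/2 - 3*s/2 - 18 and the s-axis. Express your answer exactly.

The curve meets the s-axis where 3*s^2/2 - 3*s/2 - 18 = 0, i.e. 3*(s - 4)*(s + 3)/2 = 0, at s = -3, 4.
On [-3, 4] the curve lies below the axis; ∫[-3,4] (3*s^2/2 - 3*s/2 - 18) ds = -343/4, giving area 343/4.

343/4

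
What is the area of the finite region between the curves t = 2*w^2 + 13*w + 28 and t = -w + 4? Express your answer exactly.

1/3

Both boundary curves give t as a function of w, so integrate with respect to w. Setting them equal: 2*w^2 + 14*w + 24 = 0, i.e. 2*(w + 3)*(w + 4) = 0, so they meet at w = -4, -3.
For w in [-4, -3], t = 2*w^2 + 13*w + 28 is on the left; area = ∫[-4,-3] (-(2*w^2 + 14*w + 24)) dw = 1/3.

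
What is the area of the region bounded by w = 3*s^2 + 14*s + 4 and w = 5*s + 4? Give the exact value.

27/2

Set the curves equal: 3*s^2 + 14*s + 4 = 5*s + 4, so 3*s^2 + 9*s = 0, which factors as 3*s*(s + 3) = 0. The curves meet at s = -3, 0.
On [-3, 0], w = 5*s + 4 is on top; that piece has area ∫[-3,0] (-(3*s^2 + 9*s)) ds = 27/2.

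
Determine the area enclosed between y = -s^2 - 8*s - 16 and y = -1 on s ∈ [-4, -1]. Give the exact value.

22/3

The difference (-s^2 - 8*s - 16) - (-1) = -s^2 - 8*s - 15 changes sign at s = -3 inside [-4, -1], so split the integral there.
∫[-4,-3] (-s^2 - 8*s - 15) ds = 2/3.
∫[-3,-1] (-s^2 - 8*s - 15) ds = -20/3; the area of that piece is 20/3.
Total area = 2/3 + 20/3 = 22/3.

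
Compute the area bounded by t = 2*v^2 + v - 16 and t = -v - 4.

Both boundary curves give t as a function of v, so integrate with respect to v. Setting them equal: 2*v^2 + 2*v - 12 = 0, i.e. 2*(v - 2)*(v + 3) = 0, so they meet at v = -3, 2.
For v in [-3, 2], t = 2*v^2 + v - 16 is on the left; area = ∫[-3,2] (-(2*v^2 + 2*v - 12)) dv = 125/3.

125/3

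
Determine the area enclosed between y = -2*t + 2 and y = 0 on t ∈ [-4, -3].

9

On [-4, -3], (-2*t + 2) - (0) = -2*t + 2 is ≥ 0 throughout, so the area is a single integral of |-2*t + 2|.
∫[-4,-3] (-2*t + 2) dt = 9.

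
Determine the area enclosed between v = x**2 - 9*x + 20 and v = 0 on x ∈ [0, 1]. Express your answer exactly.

On [0, 1], (x**2 - 9*x + 20) - (0) = x**2 - 9*x + 20 is ≥ 0 throughout, so the area is a single integral of |x**2 - 9*x + 20|.
∫[0,1] (x**2 - 9*x + 20) dx = 95/6.

95/6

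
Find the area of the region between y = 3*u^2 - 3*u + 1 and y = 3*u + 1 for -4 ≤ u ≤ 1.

The difference (3*u^2 - 3*u + 1) - (3*u + 1) = 3*u^2 - 6*u changes sign at u = 0 inside [-4, 1], so split the integral there.
∫[-4,0] (3*u^2 - 6*u) du = 112.
∫[0,1] (3*u^2 - 6*u) du = -2; the area of that piece is 2.
Total area = 112 + 2 = 114.

114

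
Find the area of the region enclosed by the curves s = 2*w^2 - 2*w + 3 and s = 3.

1/3

Both boundary curves give s as a function of w, so integrate with respect to w. Setting them equal: 2*w^2 - 2*w = 0, i.e. 2*w*(w - 1) = 0, so they meet at w = 0, 1.
For w in [0, 1], s = 2*w^2 - 2*w + 3 is on the left; area = ∫[0,1] (-(2*w^2 - 2*w)) dw = 1/3.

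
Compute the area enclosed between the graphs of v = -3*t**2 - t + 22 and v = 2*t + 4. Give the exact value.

Set the curves equal: -3*t**2 - t + 22 = 2*t + 4, so -3*t**2 - 3*t + 18 = 0, which factors as -3*(t - 2)*(t + 3) = 0. The curves meet at t = -3, 2.
On [-3, 2], v = -3*t**2 - t + 22 is on top; that piece has area ∫[-3,2] (-3*t**2 - 3*t + 18) dt = 125/2.

125/2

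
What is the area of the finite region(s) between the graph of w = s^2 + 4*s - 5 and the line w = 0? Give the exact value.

36

The curve meets the s-axis where s^2 + 4*s - 5 = 0, i.e. (s - 1)*(s + 5) = 0, at s = -5, 1.
On [-5, 1] the curve lies below the axis; ∫[-5,1] (s^2 + 4*s - 5) ds = -36, giving area 36.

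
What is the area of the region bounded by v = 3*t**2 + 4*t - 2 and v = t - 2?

Set the curves equal: 3*t**2 + 4*t - 2 = t - 2, so 3*t**2 + 3*t = 0, which factors as 3*t*(t + 1) = 0. The curves meet at t = -1, 0.
On [-1, 0], v = t - 2 is on top; that piece has area ∫[-1,0] (-(3*t**2 + 3*t)) dt = 1/2.

1/2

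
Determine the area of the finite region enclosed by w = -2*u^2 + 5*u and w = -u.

9

Set the curves equal: -2*u^2 + 5*u = -u, so -2*u^2 + 6*u = 0, which factors as -2*u*(u - 3) = 0. The curves meet at u = 0, 3.
On [0, 3], w = -2*u^2 + 5*u is on top; that piece has area ∫[0,3] (-2*u^2 + 6*u) du = 9.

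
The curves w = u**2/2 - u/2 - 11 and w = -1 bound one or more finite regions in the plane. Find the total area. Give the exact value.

Set the curves equal: u**2/2 - u/2 - 11 = -1, so u**2/2 - u/2 - 10 = 0, which factors as (u - 5)*(u + 4)/2 = 0. The curves meet at u = -4, 5.
On [-4, 5], w = -1 is on top; that piece has area ∫[-4,5] (-(u**2/2 - u/2 - 10)) du = 243/4.

243/4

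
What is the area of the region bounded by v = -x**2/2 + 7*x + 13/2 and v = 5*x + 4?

18

Set the curves equal: -x**2/2 + 7*x + 13/2 = 5*x + 4, so -x**2/2 + 2*x + 5/2 = 0, which factors as -(x - 5)*(x + 1)/2 = 0. The curves meet at x = -1, 5.
On [-1, 5], v = -x**2/2 + 7*x + 13/2 is on top; that piece has area ∫[-1,5] (-x**2/2 + 2*x + 5/2) dx = 18.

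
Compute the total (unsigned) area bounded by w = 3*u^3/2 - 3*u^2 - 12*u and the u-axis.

74

The curve meets the u-axis where 3*u^3/2 - 3*u^2 - 12*u = 0, i.e. 3*u*(u - 4)*(u + 2)/2 = 0, at u = -2, 0, 4.
On [-2, 0] the curve lies above the axis; ∫[-2,0] (3*u^3/2 - 3*u^2 - 12*u) du = 10, giving area 10.
On [0, 4] the curve lies below the axis; ∫[0,4] (3*u^3/2 - 3*u^2 - 12*u) du = -64, giving area 64.
Total area = 10 + 64 = 74.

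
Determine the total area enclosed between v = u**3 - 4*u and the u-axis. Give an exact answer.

The curve meets the u-axis where u**3 - 4*u = 0, i.e. u*(u - 2)*(u + 2) = 0, at u = -2, 0, 2.
On [-2, 0] the curve lies above the axis; ∫[-2,0] (u**3 - 4*u) du = 4, giving area 4.
On [0, 2] the curve lies below the axis; ∫[0,2] (u**3 - 4*u) du = -4, giving area 4.
Total area = 4 + 4 = 8.

8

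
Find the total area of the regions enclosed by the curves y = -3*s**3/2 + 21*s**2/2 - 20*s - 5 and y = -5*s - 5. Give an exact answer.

253/8

Set the curves equal: -3*s**3/2 + 21*s**2/2 - 20*s - 5 = -5*s - 5, so -3*s**3/2 + 21*s**2/2 - 15*s = 0, which factors as -3*s*(s - 5)*(s - 2)/2 = 0. The curves meet at s = 0, 2, 5.
On [0, 2], y = -5*s - 5 is on top; that piece has area ∫[0,2] (-(-3*s**3/2 + 21*s**2/2 - 15*s)) ds = 8.
On [2, 5], y = -3*s**3/2 + 21*s**2/2 - 20*s - 5 is on top; that piece has area ∫[2,5] (-3*s**3/2 + 21*s**2/2 - 15*s) ds = 189/8.
Total enclosed area = 8 + 189/8 = 253/8.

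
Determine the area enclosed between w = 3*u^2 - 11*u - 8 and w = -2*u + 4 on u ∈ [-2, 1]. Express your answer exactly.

61/2

The difference (3*u^2 - 11*u - 8) - (-2*u + 4) = 3*u^2 - 9*u - 12 changes sign at u = -1 inside [-2, 1], so split the integral there.
∫[-2,-1] (3*u^2 - 9*u - 12) du = 17/2.
∫[-1,1] (3*u^2 - 9*u - 12) du = -22; the area of that piece is 22.
Total area = 17/2 + 22 = 61/2.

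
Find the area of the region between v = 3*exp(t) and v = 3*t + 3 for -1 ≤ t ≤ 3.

On [-1, 3], (3*exp(t)) - (3*t + 3) = -3*t + 3*exp(t) - 3 is ≥ 0 throughout, so the area is a single integral of |-3*t + 3*exp(t) - 3|.
∫[-1,3] (-3*t + 3*exp(t) - 3) dt = -24 - 3*exp(-1) + 3*exp(3).

-24 - 3*exp(-1) + 3*exp(3)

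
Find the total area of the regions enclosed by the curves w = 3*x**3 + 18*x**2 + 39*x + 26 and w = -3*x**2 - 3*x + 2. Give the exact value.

Set the curves equal: 3*x**3 + 18*x**2 + 39*x + 26 = -3*x**2 - 3*x + 2, so 3*x**3 + 21*x**2 + 42*x + 24 = 0, which factors as 3*(x + 1)*(x + 2)*(x + 4) = 0. The curves meet at x = -4, -2, -1.
On [-4, -2], w = 3*x**3 + 18*x**2 + 39*x + 26 is on top; that piece has area ∫[-4,-2] (3*x**3 + 21*x**2 + 42*x + 24) dx = 8.
On [-2, -1], w = -3*x**2 - 3*x + 2 is on top; that piece has area ∫[-2,-1] (-(3*x**3 + 21*x**2 + 42*x + 24)) dx = 5/4.
Total enclosed area = 8 + 5/4 = 37/4.

37/4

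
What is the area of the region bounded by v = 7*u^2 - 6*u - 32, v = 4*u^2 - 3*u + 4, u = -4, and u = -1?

The difference (7*u^2 - 6*u - 32) - (4*u^2 - 3*u + 4) = 3*u^2 - 3*u - 36 changes sign at u = -3 inside [-4, -1], so split the integral there.
∫[-4,-3] (3*u^2 - 3*u - 36) du = 23/2.
∫[-3,-1] (3*u^2 - 3*u - 36) du = -34; the area of that piece is 34.
Total area = 23/2 + 34 = 91/2.

91/2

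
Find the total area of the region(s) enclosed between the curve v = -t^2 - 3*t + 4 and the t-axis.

125/6

The curve meets the t-axis where -t^2 - 3*t + 4 = 0, i.e. -(t - 1)*(t + 4) = 0, at t = -4, 1.
On [-4, 1] the curve lies above the axis; ∫[-4,1] (-t^2 - 3*t + 4) dt = 125/6, giving area 125/6.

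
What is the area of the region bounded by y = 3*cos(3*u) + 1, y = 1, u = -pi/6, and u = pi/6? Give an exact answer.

2

On [-pi/6, pi/6], (3*cos(3*u) + 1) - (1) = 3*cos(3*u) is ≥ 0 throughout, so the area is a single integral of |3*cos(3*u)|.
∫[-pi/6,pi/6] (3*cos(3*u)) du = 2.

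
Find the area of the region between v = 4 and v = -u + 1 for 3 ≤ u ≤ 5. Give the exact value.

14

On [3, 5], (4) - (-u + 1) = u + 3 is ≥ 0 throughout, so the area is a single integral of |u + 3|.
∫[3,5] (u + 3) du = 14.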